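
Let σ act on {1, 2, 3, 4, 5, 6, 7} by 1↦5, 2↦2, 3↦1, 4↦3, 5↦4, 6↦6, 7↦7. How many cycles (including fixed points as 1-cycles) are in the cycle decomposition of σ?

4

Cycle decomposition: (1 5 4 3) (2) (6) (7).
4 cycles.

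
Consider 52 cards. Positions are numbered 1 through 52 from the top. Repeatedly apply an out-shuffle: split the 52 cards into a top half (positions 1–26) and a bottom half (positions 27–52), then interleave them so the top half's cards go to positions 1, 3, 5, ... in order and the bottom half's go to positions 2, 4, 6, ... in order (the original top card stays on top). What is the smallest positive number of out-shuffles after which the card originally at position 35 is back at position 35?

Follow position 35 under repeated out-shuffles:
35 → 18 → 35
It first returns after 2 out-shuffles.

2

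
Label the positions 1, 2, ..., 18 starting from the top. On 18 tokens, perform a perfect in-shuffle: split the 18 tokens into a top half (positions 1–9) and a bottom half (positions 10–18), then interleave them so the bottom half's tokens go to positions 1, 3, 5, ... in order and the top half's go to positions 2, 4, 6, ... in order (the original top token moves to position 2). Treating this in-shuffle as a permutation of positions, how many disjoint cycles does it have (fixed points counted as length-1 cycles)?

1

Trace each unvisited position around until it returns:
(1 2 4 8 16 13 ... len 18)
1 cycle in total.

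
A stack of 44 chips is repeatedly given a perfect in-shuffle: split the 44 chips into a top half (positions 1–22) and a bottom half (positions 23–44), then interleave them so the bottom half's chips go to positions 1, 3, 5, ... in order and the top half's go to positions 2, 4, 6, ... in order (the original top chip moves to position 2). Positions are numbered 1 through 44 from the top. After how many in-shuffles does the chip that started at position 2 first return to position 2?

Follow position 2 under repeated in-shuffles:
2 → 4 → 8 → 16 → 32 → 19 → 38 → 31 → 17 → 34 → 23 → 1 → 2
It first returns after 12 in-shuffles.

12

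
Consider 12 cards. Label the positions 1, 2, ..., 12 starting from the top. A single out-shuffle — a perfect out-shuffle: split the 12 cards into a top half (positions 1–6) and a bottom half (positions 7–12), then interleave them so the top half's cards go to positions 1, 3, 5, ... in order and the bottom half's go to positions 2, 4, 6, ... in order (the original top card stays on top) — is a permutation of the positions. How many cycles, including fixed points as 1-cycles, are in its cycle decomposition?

Trace each unvisited position around until it returns:
(1) (2 3 5 9 6 11 10 8 4 7) (12)
3 cycles in total.

3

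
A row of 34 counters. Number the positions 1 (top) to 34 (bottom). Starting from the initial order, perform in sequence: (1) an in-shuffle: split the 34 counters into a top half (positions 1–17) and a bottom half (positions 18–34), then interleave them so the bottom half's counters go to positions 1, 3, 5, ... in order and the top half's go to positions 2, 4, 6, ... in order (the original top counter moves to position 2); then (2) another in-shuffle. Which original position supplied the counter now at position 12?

Undo the operations in reverse order, starting from position 12:
  undo op 2 (in-shuffle, from top half): 12 ← 6
  undo op 1 (in-shuffle, from top half): 6 ← 3
So the counter at position 12 came from original position 3.

3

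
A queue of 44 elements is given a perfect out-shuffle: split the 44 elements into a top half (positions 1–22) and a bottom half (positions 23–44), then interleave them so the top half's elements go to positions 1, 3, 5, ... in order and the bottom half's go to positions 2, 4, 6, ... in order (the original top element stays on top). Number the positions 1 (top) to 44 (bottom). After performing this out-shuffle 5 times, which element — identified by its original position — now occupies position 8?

16

Work backwards from position 8, undoing one out-shuffle at a time:
8 ← 26 ← 35 ← 18 ← 31 ← 16
So the element now at position 8 started at position 16.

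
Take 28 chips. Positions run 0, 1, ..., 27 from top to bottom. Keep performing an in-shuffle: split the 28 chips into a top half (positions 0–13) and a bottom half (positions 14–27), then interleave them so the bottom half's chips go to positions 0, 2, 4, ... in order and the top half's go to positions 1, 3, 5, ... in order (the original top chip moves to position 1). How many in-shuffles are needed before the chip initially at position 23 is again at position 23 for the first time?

28

Follow position 23 under repeated in-shuffles:
23 → 18 → 8 → 17 → 6 → 13 → 27 → 26 → ... → 23 (length 28)
It first returns after 28 in-shuffles.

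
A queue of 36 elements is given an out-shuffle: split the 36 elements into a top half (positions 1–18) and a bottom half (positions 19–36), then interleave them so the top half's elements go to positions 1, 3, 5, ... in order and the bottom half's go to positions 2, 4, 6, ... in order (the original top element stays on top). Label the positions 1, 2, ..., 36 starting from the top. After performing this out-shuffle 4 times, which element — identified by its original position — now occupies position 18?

Work backwards from position 18, undoing one out-shuffle at a time:
18 ← 27 ← 14 ← 25 ← 13
So the element now at position 18 started at position 13.

13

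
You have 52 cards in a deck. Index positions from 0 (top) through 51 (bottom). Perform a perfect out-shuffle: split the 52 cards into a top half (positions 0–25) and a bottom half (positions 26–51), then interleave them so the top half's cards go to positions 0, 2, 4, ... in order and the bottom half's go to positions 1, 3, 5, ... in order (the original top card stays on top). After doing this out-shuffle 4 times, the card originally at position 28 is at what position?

Track the card's position through each out-shuffle:
28 → 5 → 10 → 20 → 40

40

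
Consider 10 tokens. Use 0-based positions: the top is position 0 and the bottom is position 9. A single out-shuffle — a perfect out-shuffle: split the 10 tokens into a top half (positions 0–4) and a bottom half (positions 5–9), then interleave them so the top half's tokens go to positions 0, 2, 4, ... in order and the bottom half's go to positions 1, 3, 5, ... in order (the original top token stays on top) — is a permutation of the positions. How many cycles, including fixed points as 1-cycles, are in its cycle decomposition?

4

Trace each unvisited position around until it returns:
(0) (1 2 4 8 7 5) (3 6) (9)
4 cycles in total.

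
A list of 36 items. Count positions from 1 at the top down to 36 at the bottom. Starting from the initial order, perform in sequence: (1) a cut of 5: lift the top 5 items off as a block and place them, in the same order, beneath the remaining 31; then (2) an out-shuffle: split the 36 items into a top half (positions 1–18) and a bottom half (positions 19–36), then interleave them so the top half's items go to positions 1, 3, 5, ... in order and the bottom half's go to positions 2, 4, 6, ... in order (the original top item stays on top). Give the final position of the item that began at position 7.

Track the item from position 7 forward through each operation:
  after op 1 (cut 5): 7 → 2
  after op 2 (out-shuffle): 2 → 3

3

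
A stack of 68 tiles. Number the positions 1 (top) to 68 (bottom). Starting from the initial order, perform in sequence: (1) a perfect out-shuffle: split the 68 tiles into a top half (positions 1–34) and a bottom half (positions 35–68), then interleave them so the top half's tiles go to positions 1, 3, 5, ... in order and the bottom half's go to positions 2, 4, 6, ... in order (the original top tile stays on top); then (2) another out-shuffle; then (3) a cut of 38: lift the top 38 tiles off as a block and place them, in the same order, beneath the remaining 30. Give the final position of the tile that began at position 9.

Track the tile from position 9 forward through each operation:
  after op 1 (out-shuffle): 9 → 17
  after op 2 (out-shuffle): 17 → 33
  after op 3 (cut 38): 33 → 63

63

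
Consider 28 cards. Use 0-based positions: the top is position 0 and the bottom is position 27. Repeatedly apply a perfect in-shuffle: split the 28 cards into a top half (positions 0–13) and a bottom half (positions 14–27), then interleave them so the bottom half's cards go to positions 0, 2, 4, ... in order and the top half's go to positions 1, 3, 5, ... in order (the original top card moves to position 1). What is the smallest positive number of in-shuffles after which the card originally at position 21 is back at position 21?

Follow position 21 under repeated in-shuffles:
21 → 14 → 0 → 1 → 3 → 7 → 15 → 2 → ... → 21 (length 28)
It first returns after 28 in-shuffles.

28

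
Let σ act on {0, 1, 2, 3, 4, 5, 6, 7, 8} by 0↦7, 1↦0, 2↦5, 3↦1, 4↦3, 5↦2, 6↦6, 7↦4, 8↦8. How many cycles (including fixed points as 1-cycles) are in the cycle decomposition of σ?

4

Cycle decomposition: (0 7 4 3 1) (2 5) (6) (8).
4 cycles.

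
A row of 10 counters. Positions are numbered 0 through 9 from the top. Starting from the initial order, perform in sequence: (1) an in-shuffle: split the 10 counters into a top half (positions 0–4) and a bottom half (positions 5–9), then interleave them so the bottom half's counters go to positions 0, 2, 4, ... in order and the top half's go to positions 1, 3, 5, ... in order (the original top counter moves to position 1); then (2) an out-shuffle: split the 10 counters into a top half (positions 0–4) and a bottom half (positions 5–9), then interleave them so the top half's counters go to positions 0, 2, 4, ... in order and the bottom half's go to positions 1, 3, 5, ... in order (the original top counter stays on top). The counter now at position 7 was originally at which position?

Undo the operations in reverse order, starting from position 7:
  undo op 2 (out-shuffle, from bottom half): 7 ← 8
  undo op 1 (in-shuffle, from bottom half): 8 ← 9
So the counter at position 7 came from original position 9.

9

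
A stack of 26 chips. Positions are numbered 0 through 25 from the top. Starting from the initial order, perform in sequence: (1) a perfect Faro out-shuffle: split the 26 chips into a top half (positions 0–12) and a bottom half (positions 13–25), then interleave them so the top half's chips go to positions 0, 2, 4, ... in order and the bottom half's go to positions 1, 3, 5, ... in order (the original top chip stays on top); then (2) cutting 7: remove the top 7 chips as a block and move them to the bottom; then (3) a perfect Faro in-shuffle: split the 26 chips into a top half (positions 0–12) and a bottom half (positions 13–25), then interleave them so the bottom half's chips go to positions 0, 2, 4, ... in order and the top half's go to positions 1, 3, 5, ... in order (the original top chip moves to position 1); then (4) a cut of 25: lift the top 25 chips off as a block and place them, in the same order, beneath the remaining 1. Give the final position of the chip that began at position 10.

Track the chip from position 10 forward through each operation:
  after op 1 (out-shuffle): 10 → 20
  after op 2 (cut 7): 20 → 13
  after op 3 (in-shuffle): 13 → 0
  after op 4 (cut 25): 0 → 1

1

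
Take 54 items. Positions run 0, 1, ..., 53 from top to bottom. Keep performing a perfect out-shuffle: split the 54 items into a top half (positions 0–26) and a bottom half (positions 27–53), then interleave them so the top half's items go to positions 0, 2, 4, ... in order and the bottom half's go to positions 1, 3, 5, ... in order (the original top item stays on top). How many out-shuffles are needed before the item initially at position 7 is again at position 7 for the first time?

Follow position 7 under repeated out-shuffles:
7 → 14 → 28 → 3 → 6 → 12 → 24 → 48 → ... → 7 (length 52)
It first returns after 52 out-shuffles.

52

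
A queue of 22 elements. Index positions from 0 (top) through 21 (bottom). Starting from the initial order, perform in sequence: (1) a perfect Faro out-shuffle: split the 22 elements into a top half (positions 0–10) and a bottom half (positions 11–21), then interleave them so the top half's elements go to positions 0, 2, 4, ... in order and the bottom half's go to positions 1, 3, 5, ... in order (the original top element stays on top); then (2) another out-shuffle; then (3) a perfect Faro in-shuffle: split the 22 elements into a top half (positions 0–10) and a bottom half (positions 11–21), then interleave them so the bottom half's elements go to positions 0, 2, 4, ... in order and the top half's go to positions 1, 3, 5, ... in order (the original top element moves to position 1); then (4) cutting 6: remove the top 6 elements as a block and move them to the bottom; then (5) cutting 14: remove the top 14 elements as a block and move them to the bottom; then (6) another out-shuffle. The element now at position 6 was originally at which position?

0

Undo the operations in reverse order, starting from position 6:
  undo op 6 (out-shuffle, from top half): 6 ← 3
  undo op 5 (cut 14): 3 ← 17
  undo op 4 (cut 6): 17 ← 1
  undo op 3 (in-shuffle, from top half): 1 ← 0
  undo op 2 (out-shuffle, from top half): 0 ← 0
  undo op 1 (out-shuffle, from top half): 0 ← 0
So the element at position 6 came from original position 0.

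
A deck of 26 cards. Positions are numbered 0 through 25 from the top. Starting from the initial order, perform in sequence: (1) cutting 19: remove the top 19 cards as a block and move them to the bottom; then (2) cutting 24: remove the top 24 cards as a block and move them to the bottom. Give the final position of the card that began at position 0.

9

Track the card from position 0 forward through each operation:
  after op 1 (cut 19): 0 → 7
  after op 2 (cut 24): 7 → 9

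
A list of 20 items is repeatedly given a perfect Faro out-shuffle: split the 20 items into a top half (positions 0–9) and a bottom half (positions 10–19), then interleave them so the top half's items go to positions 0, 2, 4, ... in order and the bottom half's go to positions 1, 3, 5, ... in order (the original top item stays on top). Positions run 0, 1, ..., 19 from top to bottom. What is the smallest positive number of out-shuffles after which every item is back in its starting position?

18

The out-shuffle permutes the 20 positions with cycle lengths [1, 1, 18].
Every item is home exactly when every cycle has completed a whole number of laps, i.e. after lcm(1, 18) = 18 out-shuffles.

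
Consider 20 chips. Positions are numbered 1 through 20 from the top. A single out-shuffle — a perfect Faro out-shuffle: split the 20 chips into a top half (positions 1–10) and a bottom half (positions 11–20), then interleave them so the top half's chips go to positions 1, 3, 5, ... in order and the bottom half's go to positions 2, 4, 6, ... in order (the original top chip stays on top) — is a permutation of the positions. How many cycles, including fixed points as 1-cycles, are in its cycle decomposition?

Trace each unvisited position around until it returns:
(1) (2 3 5 9 17 14 ... len 18) (20)
3 cycles in total.

3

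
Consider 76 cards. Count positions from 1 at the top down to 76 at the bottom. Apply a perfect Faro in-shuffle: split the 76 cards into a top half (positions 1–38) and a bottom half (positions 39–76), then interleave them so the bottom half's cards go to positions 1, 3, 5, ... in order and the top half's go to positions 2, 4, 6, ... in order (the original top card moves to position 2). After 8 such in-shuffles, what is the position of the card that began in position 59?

12

Track the card's position through each in-shuffle:
59 → 41 → 5 → 10 → 20 → 40 → 3 → 6 → 12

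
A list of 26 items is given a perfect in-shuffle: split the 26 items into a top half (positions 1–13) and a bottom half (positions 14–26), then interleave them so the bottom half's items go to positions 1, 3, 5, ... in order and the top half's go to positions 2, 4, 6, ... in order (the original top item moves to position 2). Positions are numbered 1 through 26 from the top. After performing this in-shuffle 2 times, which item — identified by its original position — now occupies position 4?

1

Work backwards from position 4, undoing one in-shuffle at a time:
4 ← 2 ← 1
So the item now at position 4 started at position 1.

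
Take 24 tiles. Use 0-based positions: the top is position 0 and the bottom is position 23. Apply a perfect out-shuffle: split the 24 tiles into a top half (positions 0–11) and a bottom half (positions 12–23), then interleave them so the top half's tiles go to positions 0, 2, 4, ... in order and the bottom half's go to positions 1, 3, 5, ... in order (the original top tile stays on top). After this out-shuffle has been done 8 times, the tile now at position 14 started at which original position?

20

Work backwards from position 14, undoing one out-shuffle at a time:
14 ← 7 ← 15 ← 19 ← 21 ← 22 ← 11 ← 17 ← 20
So the tile now at position 14 started at position 20.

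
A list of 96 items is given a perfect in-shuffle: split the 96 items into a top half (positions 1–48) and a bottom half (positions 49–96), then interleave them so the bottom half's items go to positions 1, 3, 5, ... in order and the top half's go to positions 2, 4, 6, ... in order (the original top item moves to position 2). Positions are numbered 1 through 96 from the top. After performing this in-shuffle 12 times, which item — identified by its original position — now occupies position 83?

17

Work backwards from position 83, undoing one in-shuffle at a time:
83 ← 90 ← 45 ← 71 ← 84 ← 42 ← 21 ← 59 ← 78 ← 39 ← 68 ← 34 ← 17
So the item now at position 83 started at position 17.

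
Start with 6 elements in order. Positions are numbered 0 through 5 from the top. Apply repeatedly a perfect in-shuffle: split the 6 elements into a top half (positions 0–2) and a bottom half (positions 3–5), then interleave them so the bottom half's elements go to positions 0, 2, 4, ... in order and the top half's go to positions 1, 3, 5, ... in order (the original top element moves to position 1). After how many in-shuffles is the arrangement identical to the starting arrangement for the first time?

3

The in-shuffle permutes the 6 positions with cycle lengths [3, 3].
Every element is home exactly when every cycle has completed a whole number of laps, i.e. after lcm(3) = 3 in-shuffles.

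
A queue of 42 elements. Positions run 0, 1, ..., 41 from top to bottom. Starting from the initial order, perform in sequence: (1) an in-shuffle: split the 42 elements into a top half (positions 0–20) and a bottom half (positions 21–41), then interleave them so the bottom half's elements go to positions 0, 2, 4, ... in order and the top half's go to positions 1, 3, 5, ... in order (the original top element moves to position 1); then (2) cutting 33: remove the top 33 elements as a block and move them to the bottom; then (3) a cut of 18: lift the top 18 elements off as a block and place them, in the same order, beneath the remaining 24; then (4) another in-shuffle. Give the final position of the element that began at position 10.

25

Track the element from position 10 forward through each operation:
  after op 1 (in-shuffle): 10 → 21
  after op 2 (cut 33): 21 → 30
  after op 3 (cut 18): 30 → 12
  after op 4 (in-shuffle): 12 → 25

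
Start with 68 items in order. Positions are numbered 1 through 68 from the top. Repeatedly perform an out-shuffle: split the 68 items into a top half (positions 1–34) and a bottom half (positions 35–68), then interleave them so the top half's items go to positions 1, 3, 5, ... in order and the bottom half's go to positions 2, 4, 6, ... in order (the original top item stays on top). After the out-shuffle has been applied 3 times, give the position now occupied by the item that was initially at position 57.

47

Track the item's position through each out-shuffle:
57 → 46 → 24 → 47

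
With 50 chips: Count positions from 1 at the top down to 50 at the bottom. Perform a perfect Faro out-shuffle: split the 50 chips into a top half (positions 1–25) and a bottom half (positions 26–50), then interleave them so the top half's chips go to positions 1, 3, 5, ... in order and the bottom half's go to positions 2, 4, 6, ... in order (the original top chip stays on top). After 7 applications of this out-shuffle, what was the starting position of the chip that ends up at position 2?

19

Work backwards from position 2, undoing one out-shuffle at a time:
2 ← 26 ← 38 ← 44 ← 47 ← 24 ← 37 ← 19
So the chip now at position 2 started at position 19.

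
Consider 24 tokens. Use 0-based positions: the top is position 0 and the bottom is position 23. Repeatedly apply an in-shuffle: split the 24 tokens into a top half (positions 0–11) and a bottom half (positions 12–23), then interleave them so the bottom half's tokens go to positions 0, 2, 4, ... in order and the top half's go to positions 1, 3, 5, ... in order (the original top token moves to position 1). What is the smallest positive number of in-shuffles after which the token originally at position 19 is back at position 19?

Follow position 19 under repeated in-shuffles:
19 → 14 → 4 → 9 → 19
It first returns after 4 in-shuffles.

4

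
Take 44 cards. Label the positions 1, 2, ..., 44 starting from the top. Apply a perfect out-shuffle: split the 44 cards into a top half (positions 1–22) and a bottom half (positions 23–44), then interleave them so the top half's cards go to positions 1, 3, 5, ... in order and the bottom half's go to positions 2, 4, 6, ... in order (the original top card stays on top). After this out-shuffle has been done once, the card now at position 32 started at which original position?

Work backwards from position 32, undoing one out-shuffle at a time:
32 ← 38
So the card now at position 32 started at position 38.

38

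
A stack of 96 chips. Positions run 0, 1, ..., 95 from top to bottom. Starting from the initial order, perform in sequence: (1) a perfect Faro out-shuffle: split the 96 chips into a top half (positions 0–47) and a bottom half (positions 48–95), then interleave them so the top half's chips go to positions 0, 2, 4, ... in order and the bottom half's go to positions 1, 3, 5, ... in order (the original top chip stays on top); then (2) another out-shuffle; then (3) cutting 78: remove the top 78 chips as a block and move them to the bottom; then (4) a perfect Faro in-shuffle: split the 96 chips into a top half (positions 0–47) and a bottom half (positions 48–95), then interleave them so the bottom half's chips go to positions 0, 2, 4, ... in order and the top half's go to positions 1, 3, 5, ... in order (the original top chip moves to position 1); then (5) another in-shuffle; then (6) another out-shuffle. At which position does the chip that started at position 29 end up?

29

Track the chip from position 29 forward through each operation:
  after op 1 (out-shuffle): 29 → 58
  after op 2 (out-shuffle): 58 → 21
  after op 3 (cut 78): 21 → 39
  after op 4 (in-shuffle): 39 → 79
  after op 5 (in-shuffle): 79 → 62
  after op 6 (out-shuffle): 62 → 29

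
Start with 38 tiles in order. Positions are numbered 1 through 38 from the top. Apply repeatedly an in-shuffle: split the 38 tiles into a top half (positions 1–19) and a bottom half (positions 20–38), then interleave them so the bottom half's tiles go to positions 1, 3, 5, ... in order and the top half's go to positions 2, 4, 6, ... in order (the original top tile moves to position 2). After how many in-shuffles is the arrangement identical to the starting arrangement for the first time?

The in-shuffle permutes the 38 positions with cycle lengths [2, 12, 12, 12].
Every tile is home exactly when every cycle has completed a whole number of laps, i.e. after lcm(2, 12) = 12 in-shuffles.

12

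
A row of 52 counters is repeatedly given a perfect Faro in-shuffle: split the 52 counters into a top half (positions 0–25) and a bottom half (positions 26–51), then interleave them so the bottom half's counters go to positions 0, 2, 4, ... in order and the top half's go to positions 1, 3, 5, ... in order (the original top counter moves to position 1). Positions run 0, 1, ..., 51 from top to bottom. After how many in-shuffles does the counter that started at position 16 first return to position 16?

Follow position 16 under repeated in-shuffles:
16 → 33 → 14 → 29 → 6 → 13 → 27 → 2 → ... → 16 (length 52)
It first returns after 52 in-shuffles.

52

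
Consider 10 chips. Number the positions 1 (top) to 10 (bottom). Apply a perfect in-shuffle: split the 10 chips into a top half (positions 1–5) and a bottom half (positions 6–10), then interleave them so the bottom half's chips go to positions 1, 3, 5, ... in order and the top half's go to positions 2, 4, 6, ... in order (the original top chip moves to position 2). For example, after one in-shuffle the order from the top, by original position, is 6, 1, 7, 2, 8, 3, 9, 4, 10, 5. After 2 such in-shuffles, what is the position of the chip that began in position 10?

7

Track the chip's position through each in-shuffle:
10 → 9 → 7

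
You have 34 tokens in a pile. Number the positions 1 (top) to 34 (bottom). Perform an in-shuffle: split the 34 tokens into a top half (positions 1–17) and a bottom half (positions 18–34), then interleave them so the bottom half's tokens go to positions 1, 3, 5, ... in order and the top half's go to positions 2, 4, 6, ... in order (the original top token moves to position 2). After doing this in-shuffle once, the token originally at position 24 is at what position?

Track the token's position through each in-shuffle:
24 → 13

13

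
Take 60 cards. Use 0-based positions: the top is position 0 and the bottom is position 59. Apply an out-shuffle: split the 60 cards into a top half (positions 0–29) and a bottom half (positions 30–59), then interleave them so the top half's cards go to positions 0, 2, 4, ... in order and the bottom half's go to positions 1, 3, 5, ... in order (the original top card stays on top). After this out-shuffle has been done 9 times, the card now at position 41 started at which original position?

32

Work backwards from position 41, undoing one out-shuffle at a time:
41 ← 50 ← 25 ← 42 ← 21 ← 40 ← 20 ← 10 ← 5 ← 32
So the card now at position 41 started at position 32.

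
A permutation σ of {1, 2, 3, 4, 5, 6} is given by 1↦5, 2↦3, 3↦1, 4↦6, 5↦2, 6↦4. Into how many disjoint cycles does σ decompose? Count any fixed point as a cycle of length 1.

2

Cycle decomposition: (1 5 2 3) (4 6).
2 cycles.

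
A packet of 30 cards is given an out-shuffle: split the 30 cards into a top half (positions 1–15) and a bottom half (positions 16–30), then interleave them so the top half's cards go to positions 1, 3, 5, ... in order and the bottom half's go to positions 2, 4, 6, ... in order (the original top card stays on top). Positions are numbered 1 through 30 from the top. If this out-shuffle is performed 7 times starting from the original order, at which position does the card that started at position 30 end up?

Position 30 is a fixed point of every out-shuffle, so the card never moves.

30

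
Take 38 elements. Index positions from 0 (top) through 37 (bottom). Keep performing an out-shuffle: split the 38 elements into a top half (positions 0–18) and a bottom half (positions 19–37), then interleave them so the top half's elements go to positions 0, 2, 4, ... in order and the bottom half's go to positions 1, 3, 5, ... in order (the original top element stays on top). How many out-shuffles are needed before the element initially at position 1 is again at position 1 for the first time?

Follow position 1 under repeated out-shuffles:
1 → 2 → 4 → 8 → 16 → 32 → 27 → 17 → ... → 1 (length 36)
It first returns after 36 out-shuffles.

36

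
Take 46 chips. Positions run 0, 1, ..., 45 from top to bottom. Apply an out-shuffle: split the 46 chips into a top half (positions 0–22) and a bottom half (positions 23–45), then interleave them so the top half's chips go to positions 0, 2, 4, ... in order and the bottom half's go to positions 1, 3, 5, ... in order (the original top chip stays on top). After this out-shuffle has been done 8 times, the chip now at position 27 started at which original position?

Work backwards from position 27, undoing one out-shuffle at a time:
27 ← 36 ← 18 ← 9 ← 27 ← 36 ← 18 ← 9 ← 27
So the chip now at position 27 started at position 27.

27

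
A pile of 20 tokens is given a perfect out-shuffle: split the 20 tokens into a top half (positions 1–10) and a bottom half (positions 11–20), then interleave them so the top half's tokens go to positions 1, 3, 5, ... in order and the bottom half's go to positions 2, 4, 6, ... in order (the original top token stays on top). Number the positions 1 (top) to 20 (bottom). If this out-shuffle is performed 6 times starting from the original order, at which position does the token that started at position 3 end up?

15

Track the token's position through each out-shuffle:
3 → 5 → 9 → 17 → 14 → 8 → 15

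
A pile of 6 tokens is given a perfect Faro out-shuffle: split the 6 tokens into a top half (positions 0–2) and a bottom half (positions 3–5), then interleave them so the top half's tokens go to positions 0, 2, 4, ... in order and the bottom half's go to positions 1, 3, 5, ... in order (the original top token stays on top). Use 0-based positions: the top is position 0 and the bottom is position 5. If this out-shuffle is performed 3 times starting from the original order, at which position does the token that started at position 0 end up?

0

Position 0 is a fixed point of every out-shuffle, so the token never moves.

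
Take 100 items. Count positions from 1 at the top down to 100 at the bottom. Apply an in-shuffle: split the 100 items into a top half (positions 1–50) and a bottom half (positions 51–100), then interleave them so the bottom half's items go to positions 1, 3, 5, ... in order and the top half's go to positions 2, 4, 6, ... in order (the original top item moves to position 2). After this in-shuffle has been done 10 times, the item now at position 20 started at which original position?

Work backwards from position 20, undoing one in-shuffle at a time:
20 ← 10 ← 5 ← 53 ← 77 ← 89 ← 95 ← 98 ← 49 ← 75 ← 88
So the item now at position 20 started at position 88.

88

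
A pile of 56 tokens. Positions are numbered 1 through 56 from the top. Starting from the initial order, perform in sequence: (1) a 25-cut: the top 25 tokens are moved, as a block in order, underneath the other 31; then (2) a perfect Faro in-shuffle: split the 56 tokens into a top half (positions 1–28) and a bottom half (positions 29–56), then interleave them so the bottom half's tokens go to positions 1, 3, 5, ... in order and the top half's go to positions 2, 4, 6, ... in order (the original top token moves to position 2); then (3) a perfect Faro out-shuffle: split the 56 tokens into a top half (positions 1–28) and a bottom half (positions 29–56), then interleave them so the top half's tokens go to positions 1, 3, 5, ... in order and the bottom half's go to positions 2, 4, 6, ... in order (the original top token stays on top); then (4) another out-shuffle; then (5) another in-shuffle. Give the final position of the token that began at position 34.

28

Track the token from position 34 forward through each operation:
  after op 1 (cut 25): 34 → 9
  after op 2 (in-shuffle): 9 → 18
  after op 3 (out-shuffle): 18 → 35
  after op 4 (out-shuffle): 35 → 14
  after op 5 (in-shuffle): 14 → 28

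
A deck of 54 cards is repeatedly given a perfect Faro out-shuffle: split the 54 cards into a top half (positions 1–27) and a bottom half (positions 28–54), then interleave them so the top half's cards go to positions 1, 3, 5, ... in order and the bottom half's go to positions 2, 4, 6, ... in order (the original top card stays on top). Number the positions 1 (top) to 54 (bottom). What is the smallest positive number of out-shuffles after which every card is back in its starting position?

The out-shuffle permutes the 54 positions with cycle lengths [1, 1, 52].
Every card is home exactly when every cycle has completed a whole number of laps, i.e. after lcm(1, 52) = 52 out-shuffles.

52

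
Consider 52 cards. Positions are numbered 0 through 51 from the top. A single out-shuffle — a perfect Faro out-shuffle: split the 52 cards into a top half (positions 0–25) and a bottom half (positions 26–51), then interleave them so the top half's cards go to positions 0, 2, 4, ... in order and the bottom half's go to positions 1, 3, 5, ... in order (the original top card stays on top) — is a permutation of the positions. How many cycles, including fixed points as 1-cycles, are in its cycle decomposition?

9

Trace each unvisited position around until it returns:
(0) (1 2 4 8 16 32 13 26) (3 6 12 24 48 45 39 27) (5 10 20 40 29 7 14 28) (9 18 36 21 42 33 15 30) (11 22 44 37 23 46 41 31) (17 34) (19 38 25 50 49 47 43 35) ... plus 1 more
9 cycles in total.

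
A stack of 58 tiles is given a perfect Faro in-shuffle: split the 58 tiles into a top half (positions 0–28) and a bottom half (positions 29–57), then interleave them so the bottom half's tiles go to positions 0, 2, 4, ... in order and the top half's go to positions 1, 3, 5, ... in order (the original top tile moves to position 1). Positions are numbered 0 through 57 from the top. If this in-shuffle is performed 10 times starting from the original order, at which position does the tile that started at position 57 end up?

37

Track the tile's position through each in-shuffle:
57 → 56 → 54 → 50 → 42 → 26 → 53 → 48 → 38 → 18 → 37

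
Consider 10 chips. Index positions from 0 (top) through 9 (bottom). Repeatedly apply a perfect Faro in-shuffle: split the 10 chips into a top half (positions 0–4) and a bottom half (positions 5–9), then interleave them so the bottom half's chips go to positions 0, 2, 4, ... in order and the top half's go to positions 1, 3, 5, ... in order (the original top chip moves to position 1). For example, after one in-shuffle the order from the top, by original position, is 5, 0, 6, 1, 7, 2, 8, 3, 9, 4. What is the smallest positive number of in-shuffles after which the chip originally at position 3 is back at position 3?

10

Follow position 3 under repeated in-shuffles:
3 → 7 → 4 → 9 → 8 → 6 → 2 → 5 → 0 → 1 → 3
It first returns after 10 in-shuffles.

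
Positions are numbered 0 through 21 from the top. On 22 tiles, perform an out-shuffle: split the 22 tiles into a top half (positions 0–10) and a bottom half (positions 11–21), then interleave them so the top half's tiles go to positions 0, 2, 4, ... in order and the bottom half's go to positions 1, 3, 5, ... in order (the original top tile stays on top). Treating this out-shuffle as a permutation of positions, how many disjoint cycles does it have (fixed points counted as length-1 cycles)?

Trace each unvisited position around until it returns:
(0) (1 2 4 8 16 11) (3 6 12) (5 10 20 19 17 13) (7 14) (9 18 15) (21)
7 cycles in total.

7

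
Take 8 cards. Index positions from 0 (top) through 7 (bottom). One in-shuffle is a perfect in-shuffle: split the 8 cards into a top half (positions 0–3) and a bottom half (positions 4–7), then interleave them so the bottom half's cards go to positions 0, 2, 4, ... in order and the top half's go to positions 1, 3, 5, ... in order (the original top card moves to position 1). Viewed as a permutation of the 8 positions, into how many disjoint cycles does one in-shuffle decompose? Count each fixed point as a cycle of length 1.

Trace each unvisited position around until it returns:
(0 1 3 7 6 4) (2 5)
2 cycles in total.

2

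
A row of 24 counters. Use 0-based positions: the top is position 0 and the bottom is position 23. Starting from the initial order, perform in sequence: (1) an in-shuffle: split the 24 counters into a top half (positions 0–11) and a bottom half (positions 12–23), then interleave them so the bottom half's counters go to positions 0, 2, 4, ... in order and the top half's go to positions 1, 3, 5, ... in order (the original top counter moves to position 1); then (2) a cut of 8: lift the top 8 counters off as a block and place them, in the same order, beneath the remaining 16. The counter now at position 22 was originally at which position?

15

Undo the operations in reverse order, starting from position 22:
  undo op 2 (cut 8): 22 ← 6
  undo op 1 (in-shuffle, from bottom half): 6 ← 15
So the counter at position 22 came from original position 15.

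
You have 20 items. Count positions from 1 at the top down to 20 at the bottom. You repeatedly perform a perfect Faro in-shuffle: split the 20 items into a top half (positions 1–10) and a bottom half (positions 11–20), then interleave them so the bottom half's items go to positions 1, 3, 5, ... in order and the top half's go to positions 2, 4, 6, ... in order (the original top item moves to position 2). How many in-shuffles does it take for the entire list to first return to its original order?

6

The in-shuffle permutes the 20 positions with cycle lengths [2, 3, 3, 6, 6].
Every item is home exactly when every cycle has completed a whole number of laps, i.e. after lcm(2, 3, 6) = 6 in-shuffles.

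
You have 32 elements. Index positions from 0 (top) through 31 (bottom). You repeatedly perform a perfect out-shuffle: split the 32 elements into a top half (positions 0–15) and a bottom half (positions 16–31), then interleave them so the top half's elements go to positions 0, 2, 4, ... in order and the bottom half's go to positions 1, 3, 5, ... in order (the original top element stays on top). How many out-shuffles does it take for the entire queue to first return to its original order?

5

The out-shuffle permutes the 32 positions with cycle lengths [1, 1, 5, 5, 5, 5, 5, 5].
Every element is home exactly when every cycle has completed a whole number of laps, i.e. after lcm(1, 5) = 5 out-shuffles.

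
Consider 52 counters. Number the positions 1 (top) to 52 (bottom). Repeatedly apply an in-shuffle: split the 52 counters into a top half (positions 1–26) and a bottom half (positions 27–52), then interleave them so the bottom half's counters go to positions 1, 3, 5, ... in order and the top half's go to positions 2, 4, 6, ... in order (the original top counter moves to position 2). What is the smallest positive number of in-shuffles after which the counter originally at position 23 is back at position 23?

Follow position 23 under repeated in-shuffles:
23 → 46 → 39 → 25 → 50 → 47 → 41 → 29 → ... → 23 (length 52)
It first returns after 52 in-shuffles.

52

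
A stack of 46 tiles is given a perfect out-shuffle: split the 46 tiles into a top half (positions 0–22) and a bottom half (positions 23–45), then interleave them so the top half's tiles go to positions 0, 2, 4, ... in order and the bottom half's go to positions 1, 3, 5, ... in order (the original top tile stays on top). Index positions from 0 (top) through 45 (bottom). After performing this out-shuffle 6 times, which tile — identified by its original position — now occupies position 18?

Work backwards from position 18, undoing one out-shuffle at a time:
18 ← 9 ← 27 ← 36 ← 18 ← 9 ← 27
So the tile now at position 18 started at position 27.

27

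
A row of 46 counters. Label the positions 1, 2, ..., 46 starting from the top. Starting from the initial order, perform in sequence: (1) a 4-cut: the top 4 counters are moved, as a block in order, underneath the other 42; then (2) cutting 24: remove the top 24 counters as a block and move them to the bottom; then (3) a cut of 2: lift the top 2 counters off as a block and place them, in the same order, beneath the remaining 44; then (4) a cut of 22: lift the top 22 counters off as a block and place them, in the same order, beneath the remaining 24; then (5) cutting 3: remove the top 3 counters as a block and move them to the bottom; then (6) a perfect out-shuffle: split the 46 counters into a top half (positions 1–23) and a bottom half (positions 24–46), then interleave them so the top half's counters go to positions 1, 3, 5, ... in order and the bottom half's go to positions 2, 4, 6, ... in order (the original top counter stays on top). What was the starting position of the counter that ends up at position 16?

40

Undo the operations in reverse order, starting from position 16:
  undo op 6 (out-shuffle, from bottom half): 16 ← 31
  undo op 5 (cut 3): 31 ← 34
  undo op 4 (cut 22): 34 ← 10
  undo op 3 (cut 2): 10 ← 12
  undo op 2 (cut 24): 12 ← 36
  undo op 1 (cut 4): 36 ← 40
So the counter at position 16 came from original position 40.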